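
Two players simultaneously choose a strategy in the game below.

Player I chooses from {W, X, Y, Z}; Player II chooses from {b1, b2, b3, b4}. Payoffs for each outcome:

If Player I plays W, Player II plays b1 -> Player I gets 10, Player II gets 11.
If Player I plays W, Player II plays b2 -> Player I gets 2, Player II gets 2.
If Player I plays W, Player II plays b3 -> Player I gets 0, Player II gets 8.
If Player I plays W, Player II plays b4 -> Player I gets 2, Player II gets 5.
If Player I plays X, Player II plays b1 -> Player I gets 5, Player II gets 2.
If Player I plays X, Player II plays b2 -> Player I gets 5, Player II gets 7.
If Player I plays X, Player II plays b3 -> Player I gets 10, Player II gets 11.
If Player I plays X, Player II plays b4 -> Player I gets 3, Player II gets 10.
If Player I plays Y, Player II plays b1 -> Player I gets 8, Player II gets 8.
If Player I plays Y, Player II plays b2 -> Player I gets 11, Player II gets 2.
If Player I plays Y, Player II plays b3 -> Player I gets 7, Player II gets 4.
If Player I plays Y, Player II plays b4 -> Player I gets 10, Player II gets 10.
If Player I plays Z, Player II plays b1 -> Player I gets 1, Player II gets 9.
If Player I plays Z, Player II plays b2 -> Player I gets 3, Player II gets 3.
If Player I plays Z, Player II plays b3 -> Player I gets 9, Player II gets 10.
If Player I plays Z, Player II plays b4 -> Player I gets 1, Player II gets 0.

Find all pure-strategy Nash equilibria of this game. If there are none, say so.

The pure Nash equilibria are (W, b1) and (X, b3) and (Y, b4).

(W, b1): Player I gets 10, best alternative 8; Player II gets 11, best alternative 8. No profitable deviation — NE.
(W, b2): Player I can switch to X (2 → 5). Not NE.
(W, b3): Player I can switch to X (0 → 10). Not NE.
(W, b4): Player I can switch to X (2 → 3). Not NE.
(X, b1): Player I can switch to W (5 → 10). Not NE.
(X, b2): Player I can switch to Y (5 → 11). Not NE.
(X, b3): Player I gets 10, best alternative 9; Player II gets 11, best alternative 10. No profitable deviation — NE.
(X, b4): Player I can switch to Y (3 → 10). Not NE.
(Y, b1): Player I can switch to W (8 → 10). Not NE.
(Y, b2): Player II can switch to b1 (2 → 8). Not NE.
(Y, b3): Player I can switch to X (7 → 10). Not NE.
(Y, b4): Player I gets 10, best alternative 3; Player II gets 10, best alternative 8. No profitable deviation — NE.
(Z, b1): Player I can switch to W (1 → 10). Not NE.
(The remaining 3 profiles each have a profitable deviation by the same check.)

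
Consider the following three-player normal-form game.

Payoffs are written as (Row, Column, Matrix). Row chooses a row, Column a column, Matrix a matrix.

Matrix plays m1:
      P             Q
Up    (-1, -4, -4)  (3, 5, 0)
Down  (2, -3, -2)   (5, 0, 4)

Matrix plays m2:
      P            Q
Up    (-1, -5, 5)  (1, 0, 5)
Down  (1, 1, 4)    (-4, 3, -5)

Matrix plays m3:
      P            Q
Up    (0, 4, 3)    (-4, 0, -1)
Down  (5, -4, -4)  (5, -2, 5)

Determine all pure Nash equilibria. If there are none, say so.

(Up, P, m1): Row can switch to Down (-1 → 2). Not NE.
(Up, P, m2): Row can switch to Down (-1 → 1). Not NE.
(Up, P, m3): Row can switch to Down (0 → 5). Not NE.
(Up, Q, m1): Row can switch to Down (3 → 5). Not NE.
(Up, Q, m2): Row gets 1, best alternative -4; Column gets 0, best alternative -5; Matrix gets 5, best alternative 0. No profitable deviation — NE.
(Up, Q, m3): Row can switch to Down (-4 → 5). Not NE.
(Down, P, m1): Column can switch to Q (-3 → 0). Not NE.
(Down, P, m2): Column can switch to Q (1 → 3). Not NE.
(Down, P, m3): Column can switch to Q (-4 → -2). Not NE.
(Down, Q, m1): Matrix can switch to m3 (4 → 5). Not NE.
(Down, Q, m2): Row can switch to Up (-4 → 1). Not NE.
(Down, Q, m3): Row gets 5, best alternative -4; Column gets -2, best alternative -4; Matrix gets 5, best alternative 4. No profitable deviation — NE.

Pure-strategy Nash equilibria: (Up, Q, m2) and (Down, Q, m3)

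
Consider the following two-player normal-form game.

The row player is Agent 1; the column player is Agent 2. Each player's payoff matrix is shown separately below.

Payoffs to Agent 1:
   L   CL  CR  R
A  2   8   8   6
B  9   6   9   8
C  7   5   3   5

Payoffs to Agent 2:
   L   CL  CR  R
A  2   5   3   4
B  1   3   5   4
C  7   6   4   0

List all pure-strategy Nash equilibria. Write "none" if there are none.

For each player, find the best response to each opponent profile; mutual best responses are the pure NE.
Agent 1 against L: payoffs 2, 9, 7 → best response B.
Agent 1 against CL: payoffs 8, 6, 5 → best response A.
Agent 1 against CR: payoffs 8, 9, 3 → best response B.
Agent 1 against R: payoffs 6, 8, 5 → best response B.
Agent 2 against A: payoffs 2, 5, 3, 4 → best response CL.
Agent 2 against B: payoffs 1, 3, 5, 4 → best response CR.
Agent 2 against C: payoffs 7, 6, 4, 0 → best response L.
Mutual best responses: (A, CL); (B, CR).

The pure Nash equilibria are (A, CL) and (B, CR).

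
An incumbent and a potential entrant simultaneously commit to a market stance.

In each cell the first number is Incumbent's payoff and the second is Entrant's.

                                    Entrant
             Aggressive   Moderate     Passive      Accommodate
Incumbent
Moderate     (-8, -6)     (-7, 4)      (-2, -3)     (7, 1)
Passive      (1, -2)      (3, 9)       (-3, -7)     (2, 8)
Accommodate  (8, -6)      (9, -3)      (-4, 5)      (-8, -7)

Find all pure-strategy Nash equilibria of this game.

Mark each player's best response to every combination of opponents' strategies; a profile where every player is best-responding is a pure Nash equilibrium.
Incumbent against Aggressive: payoffs -8, 1, 8 → best response Accommodate.
Incumbent against Moderate: payoffs -7, 3, 9 → best response Accommodate.
Incumbent against Passive: payoffs -2, -3, -4 → best response Moderate.
Incumbent against Accommodate: payoffs 7, 2, -8 → best response Moderate.
Entrant against Moderate: payoffs -6, 4, -3, 1 → best response Moderate.
Entrant against Passive: payoffs -2, 9, -7, 8 → best response Moderate.
Entrant against Accommodate: payoffs -6, -3, 5, -7 → best response Passive.
No profile is a mutual best response for all players.

No pure-strategy Nash equilibrium.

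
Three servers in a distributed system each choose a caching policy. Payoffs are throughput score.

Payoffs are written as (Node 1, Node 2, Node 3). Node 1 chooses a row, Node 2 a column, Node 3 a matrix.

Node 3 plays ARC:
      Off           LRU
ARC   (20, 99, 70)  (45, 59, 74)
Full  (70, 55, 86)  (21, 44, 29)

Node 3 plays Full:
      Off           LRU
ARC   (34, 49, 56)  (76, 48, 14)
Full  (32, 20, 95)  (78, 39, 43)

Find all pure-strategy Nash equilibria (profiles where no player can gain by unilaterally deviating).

Node 1 against (Off, ARC): payoffs 20, 70 → best response Full.
Node 1 against (Off, Full): payoffs 34, 32 → best response ARC.
Node 1 against (LRU, ARC): payoffs 45, 21 → best response ARC.
Node 1 against (LRU, Full): payoffs 76, 78 → best response Full.
Node 2 against (ARC, ARC): payoffs 99, 59 → best response Off.
Node 2 against (ARC, Full): payoffs 49, 48 → best response Off.
Node 2 against (Full, ARC): payoffs 55, 44 → best response Off.
Node 2 against (Full, Full): payoffs 20, 39 → best response LRU.
Node 3 against (ARC, Off): payoffs 70, 56 → best response ARC.
Node 3 against (ARC, LRU): payoffs 74, 14 → best response ARC.
Node 3 against (Full, Off): payoffs 86, 95 → best response Full.
Node 3 against (Full, LRU): payoffs 29, 43 → best response Full.
Mutual best responses: (Full, LRU, Full).

Pure NE: (Full, LRU, Full)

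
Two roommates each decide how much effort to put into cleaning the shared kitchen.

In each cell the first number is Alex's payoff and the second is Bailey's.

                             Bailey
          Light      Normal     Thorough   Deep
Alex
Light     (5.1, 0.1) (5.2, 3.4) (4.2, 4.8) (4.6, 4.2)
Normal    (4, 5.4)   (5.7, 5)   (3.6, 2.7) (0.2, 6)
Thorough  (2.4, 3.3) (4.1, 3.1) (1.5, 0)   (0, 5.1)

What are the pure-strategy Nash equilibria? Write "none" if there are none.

Mark each player's best response to every combination of opponents' strategies; a profile where every player is best-responding is a pure Nash equilibrium.
Alex against Light: payoffs 5.1, 4, 2.4 → best response Light.
Alex against Normal: payoffs 5.2, 5.7, 4.1 → best response Normal.
Alex against Thorough: payoffs 4.2, 3.6, 1.5 → best response Light.
Alex against Deep: payoffs 4.6, 0.2, 0 → best response Light.
Bailey against Light: payoffs 0.1, 3.4, 4.8, 4.2 → best response Thorough.
Bailey against Normal: payoffs 5.4, 5, 2.7, 6 → best response Deep.
Bailey against Thorough: payoffs 3.3, 3.1, 0, 5.1 → best response Deep.
Mutual best responses: (Light, Thorough).

The unique pure-strategy Nash equilibrium is (Light, Thorough).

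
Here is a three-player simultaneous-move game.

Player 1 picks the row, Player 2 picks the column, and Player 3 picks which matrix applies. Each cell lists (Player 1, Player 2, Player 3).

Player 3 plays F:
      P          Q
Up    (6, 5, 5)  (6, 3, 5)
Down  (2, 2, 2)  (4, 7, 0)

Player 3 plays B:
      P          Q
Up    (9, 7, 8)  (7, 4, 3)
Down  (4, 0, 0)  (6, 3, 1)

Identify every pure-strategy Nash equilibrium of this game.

The unique pure-strategy Nash equilibrium is (Up, P, B).

Check each profile: it is a Nash equilibrium iff no player can strictly gain by switching unilaterally.
(Up, P, F): Player 3 can switch to B (5 → 8). Not NE.
(Up, P, B): Player 1 gets 9, best alternative 4; Player 2 gets 7, best alternative 4; Player 3 gets 8, best alternative 5. No profitable deviation — NE.
(Up, Q, F): Player 2 can switch to P (3 → 5). Not NE.
(Up, Q, B): Player 2 can switch to P (4 → 7). Not NE.
(Down, P, F): Player 1 can switch to Up (2 → 6). Not NE.
(Down, P, B): Player 1 can switch to Up (4 → 9). Not NE.
(Down, Q, F): Player 1 can switch to Up (4 → 6). Not NE.
(The remaining 1 profile has a profitable deviation by the same check.)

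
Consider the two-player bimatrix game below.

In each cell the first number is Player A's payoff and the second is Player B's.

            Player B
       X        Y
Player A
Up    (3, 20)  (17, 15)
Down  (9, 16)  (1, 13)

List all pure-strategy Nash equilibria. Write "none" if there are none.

The unique pure-strategy Nash equilibrium is (Down, X).

Player A against X: payoffs 3, 9 → best response Down.
Player A against Y: payoffs 17, 1 → best response Up.
Player B against Up: payoffs 20, 15 → best response X.
Player B against Down: payoffs 16, 13 → best response X.
Mutual best responses: (Down, X).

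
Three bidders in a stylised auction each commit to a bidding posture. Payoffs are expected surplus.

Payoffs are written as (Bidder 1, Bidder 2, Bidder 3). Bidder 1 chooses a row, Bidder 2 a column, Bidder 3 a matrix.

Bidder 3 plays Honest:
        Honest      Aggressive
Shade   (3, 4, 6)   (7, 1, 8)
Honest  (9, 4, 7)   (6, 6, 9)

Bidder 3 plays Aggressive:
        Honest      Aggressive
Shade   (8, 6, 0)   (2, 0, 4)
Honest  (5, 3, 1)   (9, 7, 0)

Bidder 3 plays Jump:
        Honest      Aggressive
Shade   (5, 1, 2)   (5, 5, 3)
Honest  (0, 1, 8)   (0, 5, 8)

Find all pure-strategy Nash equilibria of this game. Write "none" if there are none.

This game has no pure Nash equilibrium.

Check each profile: it is a Nash equilibrium iff no player can strictly gain by switching unilaterally.
(Shade, Honest, Honest): Bidder 1 can switch to Honest (3 → 9). Not NE.
(Shade, Honest, Aggressive): Bidder 3 can switch to Honest (0 → 6). Not NE.
(Shade, Honest, Jump): Bidder 2 can switch to Aggressive (1 → 5). Not NE.
(Shade, Aggressive, Honest): Bidder 2 can switch to Honest (1 → 4). Not NE.
(Shade, Aggressive, Aggressive): Bidder 1 can switch to Honest (2 → 9). Not NE.
(Shade, Aggressive, Jump): Bidder 3 can switch to Honest (3 → 8). Not NE.
(Honest, Honest, Honest): Bidder 2 can switch to Aggressive (4 → 6). Not NE.
(Honest, Honest, Aggressive): Bidder 1 can switch to Shade (5 → 8). Not NE.
(Honest, Honest, Jump): Bidder 1 can switch to Shade (0 → 5). Not NE.
(Honest, Aggressive, Honest): Bidder 1 can switch to Shade (6 → 7). Not NE.
(The remaining 2 profiles each have a profitable deviation by the same check.)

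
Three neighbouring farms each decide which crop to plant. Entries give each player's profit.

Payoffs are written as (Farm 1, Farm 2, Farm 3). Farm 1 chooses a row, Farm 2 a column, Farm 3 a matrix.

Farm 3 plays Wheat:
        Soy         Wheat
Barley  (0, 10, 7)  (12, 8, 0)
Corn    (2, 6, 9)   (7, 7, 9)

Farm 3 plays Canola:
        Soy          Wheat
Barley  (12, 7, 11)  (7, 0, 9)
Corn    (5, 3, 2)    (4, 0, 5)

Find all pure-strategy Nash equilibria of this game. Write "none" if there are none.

The unique pure-strategy Nash equilibrium is (Barley, Soy, Canola).

For each player, find the best response to each opponent profile; mutual best responses are the pure NE.
Farm 1 against (Soy, Wheat): payoffs 0, 2 → best response Corn.
Farm 1 against (Soy, Canola): payoffs 12, 5 → best response Barley.
Farm 1 against (Wheat, Wheat): payoffs 12, 7 → best response Barley.
Farm 1 against (Wheat, Canola): payoffs 7, 4 → best response Barley.
Farm 2 against (Barley, Wheat): payoffs 10, 8 → best response Soy.
Farm 2 against (Barley, Canola): payoffs 7, 0 → best response Soy.
Farm 2 against (Corn, Wheat): payoffs 6, 7 → best response Wheat.
Farm 2 against (Corn, Canola): payoffs 3, 0 → best response Soy.
Farm 3 against (Barley, Soy): payoffs 7, 11 → best response Canola.
Farm 3 against (Barley, Wheat): payoffs 0, 9 → best response Canola.
Farm 3 against (Corn, Soy): payoffs 9, 2 → best response Wheat.
Farm 3 against (Corn, Wheat): payoffs 9, 5 → best response Wheat.
Mutual best responses: (Barley, Soy, Canola).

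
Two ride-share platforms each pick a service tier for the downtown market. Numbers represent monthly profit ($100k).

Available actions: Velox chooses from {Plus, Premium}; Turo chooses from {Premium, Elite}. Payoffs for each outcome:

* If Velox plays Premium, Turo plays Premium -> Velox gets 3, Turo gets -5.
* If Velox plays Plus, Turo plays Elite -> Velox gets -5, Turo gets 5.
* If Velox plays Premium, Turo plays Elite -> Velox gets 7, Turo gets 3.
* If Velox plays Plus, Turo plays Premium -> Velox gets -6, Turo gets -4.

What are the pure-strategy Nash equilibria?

(Plus, Premium): Velox can switch to Premium (-6 → 3). Not NE.
(Plus, Elite): Velox can switch to Premium (-5 → 7). Not NE.
(Premium, Premium): Turo can switch to Elite (-5 → 3). Not NE.
(Premium, Elite): Velox gets 7, best alternative -5; Turo gets 3, best alternative -5. No profitable deviation — NE.

(Premium, Elite)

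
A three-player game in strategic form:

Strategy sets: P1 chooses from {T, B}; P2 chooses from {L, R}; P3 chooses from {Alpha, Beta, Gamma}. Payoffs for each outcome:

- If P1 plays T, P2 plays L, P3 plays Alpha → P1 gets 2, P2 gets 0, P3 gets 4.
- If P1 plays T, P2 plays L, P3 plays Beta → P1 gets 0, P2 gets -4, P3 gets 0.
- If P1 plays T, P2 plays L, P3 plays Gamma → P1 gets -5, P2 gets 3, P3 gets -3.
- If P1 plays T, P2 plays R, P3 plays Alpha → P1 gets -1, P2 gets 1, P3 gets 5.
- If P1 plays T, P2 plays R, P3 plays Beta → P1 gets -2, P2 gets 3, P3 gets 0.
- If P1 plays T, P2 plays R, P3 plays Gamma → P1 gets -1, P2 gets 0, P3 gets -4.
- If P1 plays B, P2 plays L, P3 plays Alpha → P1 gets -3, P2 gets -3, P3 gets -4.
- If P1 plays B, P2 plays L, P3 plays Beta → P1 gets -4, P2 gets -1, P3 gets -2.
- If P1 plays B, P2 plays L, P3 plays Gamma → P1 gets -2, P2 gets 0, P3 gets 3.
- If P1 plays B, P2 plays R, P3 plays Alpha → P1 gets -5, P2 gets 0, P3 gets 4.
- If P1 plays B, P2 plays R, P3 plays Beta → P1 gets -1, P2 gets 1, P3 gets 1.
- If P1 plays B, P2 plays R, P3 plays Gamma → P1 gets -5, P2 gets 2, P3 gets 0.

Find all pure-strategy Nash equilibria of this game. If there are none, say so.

The unique pure-strategy Nash equilibrium is (T, R, Alpha).

(T, L, Alpha): P2 can switch to R (0 → 1). Not NE.
(T, L, Beta): P2 can switch to R (-4 → 3). Not NE.
(T, L, Gamma): P1 can switch to B (-5 → -2). Not NE.
(T, R, Alpha): P1 gets -1, best alternative -5; P2 gets 1, best alternative 0; P3 gets 5, best alternative 0. No profitable deviation — NE.
(T, R, Beta): P1 can switch to B (-2 → -1). Not NE.
(T, R, Gamma): P2 can switch to L (0 → 3). Not NE.
(B, L, Alpha): P1 can switch to T (-3 → 2). Not NE.
(B, L, Beta): P1 can switch to T (-4 → 0). Not NE.
(B, L, Gamma): P2 can switch to R (0 → 2). Not NE.
(B, R, Alpha): P1 can switch to T (-5 → -1). Not NE.
(B, R, Beta): P3 can switch to Alpha (1 → 4). Not NE.
(The remaining 1 profile has a profitable deviation by the same check.)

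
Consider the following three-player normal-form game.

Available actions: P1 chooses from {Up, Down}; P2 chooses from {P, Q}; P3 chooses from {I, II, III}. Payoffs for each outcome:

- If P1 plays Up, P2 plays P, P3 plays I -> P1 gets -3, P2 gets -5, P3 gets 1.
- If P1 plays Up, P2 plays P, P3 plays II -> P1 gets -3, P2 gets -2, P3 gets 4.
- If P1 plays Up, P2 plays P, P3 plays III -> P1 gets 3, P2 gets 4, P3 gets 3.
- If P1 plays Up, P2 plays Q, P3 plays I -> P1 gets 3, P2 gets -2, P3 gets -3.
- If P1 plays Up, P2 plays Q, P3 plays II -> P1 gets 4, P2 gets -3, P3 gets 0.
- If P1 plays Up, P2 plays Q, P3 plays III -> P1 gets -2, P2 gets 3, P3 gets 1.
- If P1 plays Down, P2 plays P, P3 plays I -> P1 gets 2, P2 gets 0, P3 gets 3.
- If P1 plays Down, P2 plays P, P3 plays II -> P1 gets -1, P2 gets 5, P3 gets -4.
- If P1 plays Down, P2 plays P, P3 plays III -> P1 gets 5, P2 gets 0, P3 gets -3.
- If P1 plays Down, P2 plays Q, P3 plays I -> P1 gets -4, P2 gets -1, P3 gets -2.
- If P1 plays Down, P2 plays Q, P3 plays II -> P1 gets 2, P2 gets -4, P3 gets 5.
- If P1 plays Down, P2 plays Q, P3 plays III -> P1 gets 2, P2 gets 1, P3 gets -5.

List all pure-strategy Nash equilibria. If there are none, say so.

Pure NE: (Down, P, I)

P1 against (P, I): payoffs -3, 2 → best response Down.
P1 against (P, II): payoffs -3, -1 → best response Down.
P1 against (P, III): payoffs 3, 5 → best response Down.
P1 against (Q, I): payoffs 3, -4 → best response Up.
P1 against (Q, II): payoffs 4, 2 → best response Up.
P1 against (Q, III): payoffs -2, 2 → best response Down.
P2 against (Up, I): payoffs -5, -2 → best response Q.
P2 against (Up, II): payoffs -2, -3 → best response P.
P2 against (Up, III): payoffs 4, 3 → best response P.
P2 against (Down, I): payoffs 0, -1 → best response P.
P2 against (Down, II): payoffs 5, -4 → best response P.
P2 against (Down, III): payoffs 0, 1 → best response Q.
P3 against (Up, P): payoffs 1, 4, 3 → best response II.
P3 against (Up, Q): payoffs -3, 0, 1 → best response III.
P3 against (Down, P): payoffs 3, -4, -3 → best response I.
P3 against (Down, Q): payoffs -2, 5, -5 → best response II.
Mutual best responses: (Down, P, I).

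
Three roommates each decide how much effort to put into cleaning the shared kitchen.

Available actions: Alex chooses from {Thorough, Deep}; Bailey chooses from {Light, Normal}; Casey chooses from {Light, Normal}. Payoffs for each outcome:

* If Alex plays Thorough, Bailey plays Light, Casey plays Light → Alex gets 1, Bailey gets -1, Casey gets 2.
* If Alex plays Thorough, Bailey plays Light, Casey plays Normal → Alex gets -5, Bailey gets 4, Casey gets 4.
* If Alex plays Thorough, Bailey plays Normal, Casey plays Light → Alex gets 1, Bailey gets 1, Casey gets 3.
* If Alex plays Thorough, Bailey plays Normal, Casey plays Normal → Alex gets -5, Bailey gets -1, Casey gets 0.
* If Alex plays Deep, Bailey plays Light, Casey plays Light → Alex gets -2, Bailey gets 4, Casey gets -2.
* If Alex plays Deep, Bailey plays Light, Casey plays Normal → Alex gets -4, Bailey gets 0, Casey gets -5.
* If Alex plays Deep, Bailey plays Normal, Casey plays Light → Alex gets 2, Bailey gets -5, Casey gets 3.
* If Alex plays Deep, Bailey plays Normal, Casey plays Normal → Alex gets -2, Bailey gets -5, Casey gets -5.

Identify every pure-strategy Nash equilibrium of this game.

Alex against (Light, Light): payoffs 1, -2 → best response Thorough.
Alex against (Light, Normal): payoffs -5, -4 → best response Deep.
Alex against (Normal, Light): payoffs 1, 2 → best response Deep.
Alex against (Normal, Normal): payoffs -5, -2 → best response Deep.
Bailey against (Thorough, Light): payoffs -1, 1 → best response Normal.
Bailey against (Thorough, Normal): payoffs 4, -1 → best response Light.
Bailey against (Deep, Light): payoffs 4, -5 → best response Light.
Bailey against (Deep, Normal): payoffs 0, -5 → best response Light.
Casey against (Thorough, Light): payoffs 2, 4 → best response Normal.
Casey against (Thorough, Normal): payoffs 3, 0 → best response Light.
Casey against (Deep, Light): payoffs -2, -5 → best response Light.
Casey against (Deep, Normal): payoffs 3, -5 → best response Light.
No profile is a mutual best response for all players.

There is no pure-strategy Nash equilibrium.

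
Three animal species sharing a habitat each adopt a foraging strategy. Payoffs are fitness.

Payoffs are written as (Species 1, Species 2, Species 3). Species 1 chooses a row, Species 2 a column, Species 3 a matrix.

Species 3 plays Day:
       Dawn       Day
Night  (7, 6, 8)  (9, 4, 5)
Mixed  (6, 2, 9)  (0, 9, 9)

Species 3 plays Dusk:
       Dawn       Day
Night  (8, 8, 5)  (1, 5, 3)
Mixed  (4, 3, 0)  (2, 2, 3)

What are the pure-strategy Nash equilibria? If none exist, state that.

Species 1 against (Dawn, Day): payoffs 7, 6 → best response Night.
Species 1 against (Dawn, Dusk): payoffs 8, 4 → best response Night.
Species 1 against (Day, Day): payoffs 9, 0 → best response Night.
Species 1 against (Day, Dusk): payoffs 1, 2 → best response Mixed.
Species 2 against (Night, Day): payoffs 6, 4 → best response Dawn.
Species 2 against (Night, Dusk): payoffs 8, 5 → best response Dawn.
Species 2 against (Mixed, Day): payoffs 2, 9 → best response Day.
Species 2 against (Mixed, Dusk): payoffs 3, 2 → best response Dawn.
Species 3 against (Night, Dawn): payoffs 8, 5 → best response Day.
Species 3 against (Night, Day): payoffs 5, 3 → best response Day.
Species 3 against (Mixed, Dawn): payoffs 9, 0 → best response Day.
Species 3 against (Mixed, Day): payoffs 9, 3 → best response Day.
Mutual best responses: (Night, Dawn, Day).

(Night, Dawn, Day)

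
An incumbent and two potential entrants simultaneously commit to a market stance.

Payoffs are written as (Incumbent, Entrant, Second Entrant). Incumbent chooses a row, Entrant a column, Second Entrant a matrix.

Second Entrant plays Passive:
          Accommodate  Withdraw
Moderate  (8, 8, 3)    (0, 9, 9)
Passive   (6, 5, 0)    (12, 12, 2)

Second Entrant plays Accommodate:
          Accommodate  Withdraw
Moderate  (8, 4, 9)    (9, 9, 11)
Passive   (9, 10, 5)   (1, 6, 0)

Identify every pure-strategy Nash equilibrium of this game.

Pure-strategy Nash equilibria: (Moderate, Withdraw, Accommodate), (Passive, Accommodate, Accommodate), (Passive, Withdraw, Passive)

Incumbent against (Accommodate, Passive): payoffs 8, 6 → best response Moderate.
Incumbent against (Accommodate, Accommodate): payoffs 8, 9 → best response Passive.
Incumbent against (Withdraw, Passive): payoffs 0, 12 → best response Passive.
Incumbent against (Withdraw, Accommodate): payoffs 9, 1 → best response Moderate.
Entrant against (Moderate, Passive): payoffs 8, 9 → best response Withdraw.
Entrant against (Moderate, Accommodate): payoffs 4, 9 → best response Withdraw.
Entrant against (Passive, Passive): payoffs 5, 12 → best response Withdraw.
Entrant against (Passive, Accommodate): payoffs 10, 6 → best response Accommodate.
Second Entrant against (Moderate, Accommodate): payoffs 3, 9 → best response Accommodate.
Second Entrant against (Moderate, Withdraw): payoffs 9, 11 → best response Accommodate.
Second Entrant against (Passive, Accommodate): payoffs 0, 5 → best response Accommodate.
Second Entrant against (Passive, Withdraw): payoffs 2, 0 → best response Passive.
Mutual best responses: (Moderate, Withdraw, Accommodate); (Passive, Accommodate, Accommodate); (Passive, Withdraw, Passive).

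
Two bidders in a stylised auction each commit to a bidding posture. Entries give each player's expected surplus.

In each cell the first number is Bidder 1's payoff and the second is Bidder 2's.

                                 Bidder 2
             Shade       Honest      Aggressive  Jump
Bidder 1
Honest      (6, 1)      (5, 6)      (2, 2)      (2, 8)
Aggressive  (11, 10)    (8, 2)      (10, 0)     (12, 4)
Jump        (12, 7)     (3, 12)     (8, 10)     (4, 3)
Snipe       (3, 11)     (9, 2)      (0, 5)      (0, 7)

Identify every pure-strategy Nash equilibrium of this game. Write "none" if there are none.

No pure-strategy Nash equilibrium.

For each strategy profile, look for a profitable unilateral deviation.
(Honest, Shade): Bidder 1 can switch to Aggressive (6 → 11). Not NE.
(Honest, Honest): Bidder 1 can switch to Aggressive (5 → 8). Not NE.
(Honest, Aggressive): Bidder 1 can switch to Aggressive (2 → 10). Not NE.
(Honest, Jump): Bidder 1 can switch to Aggressive (2 → 12). Not NE.
(Aggressive, Shade): Bidder 1 can switch to Jump (11 → 12). Not NE.
(Aggressive, Honest): Bidder 1 can switch to Snipe (8 → 9). Not NE.
(Aggressive, Aggressive): Bidder 2 can switch to Shade (0 → 10). Not NE.
(Aggressive, Jump): Bidder 2 can switch to Shade (4 → 10). Not NE.
(Jump, Shade): Bidder 2 can switch to Honest (7 → 12). Not NE.
(Jump, Honest): Bidder 1 can switch to Honest (3 → 5). Not NE.
(The remaining 6 profiles each have a profitable deviation by the same check.)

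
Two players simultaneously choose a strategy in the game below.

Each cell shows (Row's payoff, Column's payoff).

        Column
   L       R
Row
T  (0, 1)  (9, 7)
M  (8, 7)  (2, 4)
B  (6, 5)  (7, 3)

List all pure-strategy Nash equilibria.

(T, R), (M, L)

For each strategy profile, look for a profitable unilateral deviation.
(T, L): Row can switch to M (0 → 8). Not NE.
(T, R): Row gets 9, best alternative 7; Column gets 7, best alternative 1. No profitable deviation — NE.
(M, L): Row gets 8, best alternative 6; Column gets 7, best alternative 4. No profitable deviation — NE.
(M, R): Row can switch to T (2 → 9). Not NE.
(B, L): Row can switch to M (6 → 8). Not NE.
(B, R): Row can switch to T (7 → 9). Not NE.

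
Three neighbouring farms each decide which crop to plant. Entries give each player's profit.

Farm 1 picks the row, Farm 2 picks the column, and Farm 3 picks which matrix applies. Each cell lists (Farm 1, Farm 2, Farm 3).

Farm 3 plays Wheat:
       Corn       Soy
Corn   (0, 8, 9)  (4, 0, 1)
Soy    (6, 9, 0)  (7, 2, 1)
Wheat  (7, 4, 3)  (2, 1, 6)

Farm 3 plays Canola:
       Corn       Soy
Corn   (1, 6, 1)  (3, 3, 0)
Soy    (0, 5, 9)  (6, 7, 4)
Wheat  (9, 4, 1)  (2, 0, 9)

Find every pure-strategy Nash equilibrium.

Farm 1 against (Corn, Wheat): payoffs 0, 6, 7 → best response Wheat.
Farm 1 against (Corn, Canola): payoffs 1, 0, 9 → best response Wheat.
Farm 1 against (Soy, Wheat): payoffs 4, 7, 2 → best response Soy.
Farm 1 against (Soy, Canola): payoffs 3, 6, 2 → best response Soy.
Farm 2 against (Corn, Wheat): payoffs 8, 0 → best response Corn.
Farm 2 against (Corn, Canola): payoffs 6, 3 → best response Corn.
Farm 2 against (Soy, Wheat): payoffs 9, 2 → best response Corn.
Farm 2 against (Soy, Canola): payoffs 5, 7 → best response Soy.
Farm 2 against (Wheat, Wheat): payoffs 4, 1 → best response Corn.
Farm 2 against (Wheat, Canola): payoffs 4, 0 → best response Corn.
Farm 3 against (Corn, Corn): payoffs 9, 1 → best response Wheat.
Farm 3 against (Corn, Soy): payoffs 1, 0 → best response Wheat.
Farm 3 against (Soy, Corn): payoffs 0, 9 → best response Canola.
Farm 3 against (Soy, Soy): payoffs 1, 4 → best response Canola.
Farm 3 against (Wheat, Corn): payoffs 3, 1 → best response Wheat.
Farm 3 against (Wheat, Soy): payoffs 6, 9 → best response Canola.
Mutual best responses: (Soy, Soy, Canola); (Wheat, Corn, Wheat).

Pure-strategy Nash equilibria: (Soy, Soy, Canola) and (Wheat, Corn, Wheat)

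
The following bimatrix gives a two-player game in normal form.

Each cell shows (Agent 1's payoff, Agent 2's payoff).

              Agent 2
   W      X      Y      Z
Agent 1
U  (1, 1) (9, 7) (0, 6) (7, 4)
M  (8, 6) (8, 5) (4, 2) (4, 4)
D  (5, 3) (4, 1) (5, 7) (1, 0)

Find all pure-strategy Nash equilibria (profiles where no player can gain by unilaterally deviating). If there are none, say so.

The pure Nash equilibria are (U, X), (M, W), (D, Y).

Mark each player's best response to every combination of opponents' strategies; a profile where every player is best-responding is a pure Nash equilibrium.
Agent 1 against W: payoffs 1, 8, 5 → best response M.
Agent 1 against X: payoffs 9, 8, 4 → best response U.
Agent 1 against Y: payoffs 0, 4, 5 → best response D.
Agent 1 against Z: payoffs 7, 4, 1 → best response U.
Agent 2 against U: payoffs 1, 7, 6, 4 → best response X.
Agent 2 against M: payoffs 6, 5, 2, 4 → best response W.
Agent 2 against D: payoffs 3, 1, 7, 0 → best response Y.
Mutual best responses: (U, X); (M, W); (D, Y).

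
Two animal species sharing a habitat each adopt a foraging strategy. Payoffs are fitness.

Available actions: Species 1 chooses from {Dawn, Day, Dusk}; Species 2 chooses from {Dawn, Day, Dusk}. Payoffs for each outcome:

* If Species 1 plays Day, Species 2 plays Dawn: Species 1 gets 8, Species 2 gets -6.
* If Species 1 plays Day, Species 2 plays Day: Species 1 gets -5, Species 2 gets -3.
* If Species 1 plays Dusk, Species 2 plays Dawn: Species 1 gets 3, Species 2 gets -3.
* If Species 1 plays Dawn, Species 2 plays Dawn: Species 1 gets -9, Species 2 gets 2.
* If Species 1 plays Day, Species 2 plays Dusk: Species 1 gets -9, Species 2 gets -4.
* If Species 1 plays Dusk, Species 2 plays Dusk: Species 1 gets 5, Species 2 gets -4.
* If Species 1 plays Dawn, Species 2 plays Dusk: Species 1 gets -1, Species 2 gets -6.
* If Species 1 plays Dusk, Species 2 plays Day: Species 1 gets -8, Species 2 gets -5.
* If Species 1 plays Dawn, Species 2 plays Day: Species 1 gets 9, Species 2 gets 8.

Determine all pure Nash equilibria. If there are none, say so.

Check each profile: it is a Nash equilibrium iff no player can strictly gain by switching unilaterally.
(Dawn, Dawn): Species 1 can switch to Day (-9 → 8). Not NE.
(Dawn, Day): Species 1 gets 9, best alternative -5; Species 2 gets 8, best alternative 2. No profitable deviation — NE.
(Dawn, Dusk): Species 1 can switch to Dusk (-1 → 5). Not NE.
(Day, Dawn): Species 2 can switch to Day (-6 → -3). Not NE.
(Day, Day): Species 1 can switch to Dawn (-5 → 9). Not NE.
(Day, Dusk): Species 1 can switch to Dawn (-9 → -1). Not NE.
(Dusk, Dawn): Species 1 can switch to Day (3 → 8). Not NE.
(Dusk, Day): Species 1 can switch to Dawn (-8 → 9). Not NE.
(Dusk, Dusk): Species 2 can switch to Dawn (-4 → -3). Not NE.

Pure NE: (Dawn, Day)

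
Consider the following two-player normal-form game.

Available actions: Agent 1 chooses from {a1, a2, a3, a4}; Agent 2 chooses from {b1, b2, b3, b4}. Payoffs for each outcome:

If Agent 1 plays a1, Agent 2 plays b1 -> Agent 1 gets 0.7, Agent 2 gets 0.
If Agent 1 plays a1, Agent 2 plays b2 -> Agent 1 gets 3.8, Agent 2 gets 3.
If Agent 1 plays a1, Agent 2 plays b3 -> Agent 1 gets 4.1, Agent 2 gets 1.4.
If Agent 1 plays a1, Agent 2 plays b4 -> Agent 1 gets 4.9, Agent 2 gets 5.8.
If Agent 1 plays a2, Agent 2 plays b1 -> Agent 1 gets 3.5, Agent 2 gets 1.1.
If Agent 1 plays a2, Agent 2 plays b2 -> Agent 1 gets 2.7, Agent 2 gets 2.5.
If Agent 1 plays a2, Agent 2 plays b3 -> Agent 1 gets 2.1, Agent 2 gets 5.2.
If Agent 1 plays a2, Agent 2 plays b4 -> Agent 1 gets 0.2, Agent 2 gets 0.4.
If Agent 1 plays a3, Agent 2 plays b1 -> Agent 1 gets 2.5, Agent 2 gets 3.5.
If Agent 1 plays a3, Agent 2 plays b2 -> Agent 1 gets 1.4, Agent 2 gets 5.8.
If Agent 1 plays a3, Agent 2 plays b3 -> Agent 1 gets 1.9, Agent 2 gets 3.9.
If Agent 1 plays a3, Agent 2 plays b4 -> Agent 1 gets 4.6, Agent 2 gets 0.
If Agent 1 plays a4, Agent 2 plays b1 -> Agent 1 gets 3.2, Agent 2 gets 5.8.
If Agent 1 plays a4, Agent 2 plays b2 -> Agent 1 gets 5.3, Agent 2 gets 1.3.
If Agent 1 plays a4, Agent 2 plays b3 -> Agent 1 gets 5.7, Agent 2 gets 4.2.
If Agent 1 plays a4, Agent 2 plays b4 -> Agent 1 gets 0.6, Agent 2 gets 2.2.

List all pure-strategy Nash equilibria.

Pure NE: (a1, b4)

Agent 1 against b1: payoffs 0.7, 3.5, 2.5, 3.2 → best response a2.
Agent 1 against b2: payoffs 3.8, 2.7, 1.4, 5.3 → best response a4.
Agent 1 against b3: payoffs 4.1, 2.1, 1.9, 5.7 → best response a4.
Agent 1 against b4: payoffs 4.9, 0.2, 4.6, 0.6 → best response a1.
Agent 2 against a1: payoffs 0, 3, 1.4, 5.8 → best response b4.
Agent 2 against a2: payoffs 1.1, 2.5, 5.2, 0.4 → best response b3.
Agent 2 against a3: payoffs 3.5, 5.8, 3.9, 0 → best response b2.
Agent 2 against a4: payoffs 5.8, 1.3, 4.2, 2.2 → best response b1.
Mutual best responses: (a1, b4).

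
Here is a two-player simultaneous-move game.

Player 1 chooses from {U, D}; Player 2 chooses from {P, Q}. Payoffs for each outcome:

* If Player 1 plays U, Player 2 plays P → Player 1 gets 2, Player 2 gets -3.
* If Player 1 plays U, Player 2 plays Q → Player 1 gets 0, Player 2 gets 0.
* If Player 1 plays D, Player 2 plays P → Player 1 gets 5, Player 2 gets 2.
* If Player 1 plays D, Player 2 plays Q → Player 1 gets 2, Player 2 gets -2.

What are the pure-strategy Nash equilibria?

For each strategy profile, look for a profitable unilateral deviation.
(U, P): Player 1 can switch to D (2 → 5). Not NE.
(U, Q): Player 1 can switch to D (0 → 2). Not NE.
(D, P): Player 1 gets 5, best alternative 2; Player 2 gets 2, best alternative -2. No profitable deviation — NE.
(D, Q): Player 2 can switch to P (-2 → 2). Not NE.

(D, P)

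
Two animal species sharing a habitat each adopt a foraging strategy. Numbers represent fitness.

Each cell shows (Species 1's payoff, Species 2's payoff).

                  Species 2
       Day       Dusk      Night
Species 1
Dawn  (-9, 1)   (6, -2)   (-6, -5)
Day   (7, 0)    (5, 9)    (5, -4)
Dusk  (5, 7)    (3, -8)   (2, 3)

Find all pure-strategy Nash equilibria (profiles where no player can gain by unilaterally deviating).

There is no pure-strategy Nash equilibrium.

Check each profile: it is a Nash equilibrium iff no player can strictly gain by switching unilaterally.
(Dawn, Day): Species 1 can switch to Day (-9 → 7). Not NE.
(Dawn, Dusk): Species 2 can switch to Day (-2 → 1). Not NE.
(Dawn, Night): Species 1 can switch to Day (-6 → 5). Not NE.
(Day, Day): Species 2 can switch to Dusk (0 → 9). Not NE.
(Day, Dusk): Species 1 can switch to Dawn (5 → 6). Not NE.
(Day, Night): Species 2 can switch to Day (-4 → 0). Not NE.
(The remaining 3 profiles each have a profitable deviation by the same check.)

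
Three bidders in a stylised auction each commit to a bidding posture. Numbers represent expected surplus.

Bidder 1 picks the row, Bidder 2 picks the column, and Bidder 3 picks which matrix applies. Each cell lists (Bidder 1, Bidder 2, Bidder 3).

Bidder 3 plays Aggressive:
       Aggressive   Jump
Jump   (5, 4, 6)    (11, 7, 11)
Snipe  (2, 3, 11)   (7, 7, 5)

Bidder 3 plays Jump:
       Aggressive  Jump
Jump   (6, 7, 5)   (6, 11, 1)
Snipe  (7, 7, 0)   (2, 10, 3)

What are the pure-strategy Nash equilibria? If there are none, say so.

(Jump, Jump, Aggressive)

For each player, find the best response to each opponent profile; mutual best responses are the pure NE.
Bidder 1 against (Aggressive, Aggressive): payoffs 5, 2 → best response Jump.
Bidder 1 against (Aggressive, Jump): payoffs 6, 7 → best response Snipe.
Bidder 1 against (Jump, Aggressive): payoffs 11, 7 → best response Jump.
Bidder 1 against (Jump, Jump): payoffs 6, 2 → best response Jump.
Bidder 2 against (Jump, Aggressive): payoffs 4, 7 → best response Jump.
Bidder 2 against (Jump, Jump): payoffs 7, 11 → best response Jump.
Bidder 2 against (Snipe, Aggressive): payoffs 3, 7 → best response Jump.
Bidder 2 against (Snipe, Jump): payoffs 7, 10 → best response Jump.
Bidder 3 against (Jump, Aggressive): payoffs 6, 5 → best response Aggressive.
Bidder 3 against (Jump, Jump): payoffs 11, 1 → best response Aggressive.
Bidder 3 against (Snipe, Aggressive): payoffs 11, 0 → best response Aggressive.
Bidder 3 against (Snipe, Jump): payoffs 5, 3 → best response Aggressive.
Mutual best responses: (Jump, Jump, Aggressive).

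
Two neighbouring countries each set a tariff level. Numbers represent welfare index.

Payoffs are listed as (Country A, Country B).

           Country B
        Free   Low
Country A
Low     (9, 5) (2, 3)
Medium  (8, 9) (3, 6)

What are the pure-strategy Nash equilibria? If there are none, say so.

For each strategy profile, look for a profitable unilateral deviation.
(Low, Free): Country A gets 9, best alternative 8; Country B gets 5, best alternative 3. No profitable deviation — NE.
(Low, Low): Country A can switch to Medium (2 → 3). Not NE.
(Medium, Free): Country A can switch to Low (8 → 9). Not NE.
(Medium, Low): Country B can switch to Free (6 → 9). Not NE.

The unique pure-strategy Nash equilibrium is (Low, Free).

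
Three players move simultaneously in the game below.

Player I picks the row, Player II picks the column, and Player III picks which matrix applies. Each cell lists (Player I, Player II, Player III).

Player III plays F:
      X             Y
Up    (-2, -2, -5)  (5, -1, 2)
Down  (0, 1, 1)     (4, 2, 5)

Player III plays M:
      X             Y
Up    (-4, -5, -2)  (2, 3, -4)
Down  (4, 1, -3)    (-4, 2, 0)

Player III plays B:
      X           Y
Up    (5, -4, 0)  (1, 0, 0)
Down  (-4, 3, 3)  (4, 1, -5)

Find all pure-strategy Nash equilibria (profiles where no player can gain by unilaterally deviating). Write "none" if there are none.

Player I against (X, F): payoffs -2, 0 → best response Down.
Player I against (X, M): payoffs -4, 4 → best response Down.
Player I against (X, B): payoffs 5, -4 → best response Up.
Player I against (Y, F): payoffs 5, 4 → best response Up.
Player I against (Y, M): payoffs 2, -4 → best response Up.
Player I against (Y, B): payoffs 1, 4 → best response Down.
Player II against (Up, F): payoffs -2, -1 → best response Y.
Player II against (Up, M): payoffs -5, 3 → best response Y.
Player II against (Up, B): payoffs -4, 0 → best response Y.
Player II against (Down, F): payoffs 1, 2 → best response Y.
Player II against (Down, M): payoffs 1, 2 → best response Y.
Player II against (Down, B): payoffs 3, 1 → best response X.
Player III against (Up, X): payoffs -5, -2, 0 → best response B.
Player III against (Up, Y): payoffs 2, -4, 0 → best response F.
Player III against (Down, X): payoffs 1, -3, 3 → best response B.
Player III against (Down, Y): payoffs 5, 0, -5 → best response F.
Mutual best responses: (Up, Y, F).

(Up, Y, F)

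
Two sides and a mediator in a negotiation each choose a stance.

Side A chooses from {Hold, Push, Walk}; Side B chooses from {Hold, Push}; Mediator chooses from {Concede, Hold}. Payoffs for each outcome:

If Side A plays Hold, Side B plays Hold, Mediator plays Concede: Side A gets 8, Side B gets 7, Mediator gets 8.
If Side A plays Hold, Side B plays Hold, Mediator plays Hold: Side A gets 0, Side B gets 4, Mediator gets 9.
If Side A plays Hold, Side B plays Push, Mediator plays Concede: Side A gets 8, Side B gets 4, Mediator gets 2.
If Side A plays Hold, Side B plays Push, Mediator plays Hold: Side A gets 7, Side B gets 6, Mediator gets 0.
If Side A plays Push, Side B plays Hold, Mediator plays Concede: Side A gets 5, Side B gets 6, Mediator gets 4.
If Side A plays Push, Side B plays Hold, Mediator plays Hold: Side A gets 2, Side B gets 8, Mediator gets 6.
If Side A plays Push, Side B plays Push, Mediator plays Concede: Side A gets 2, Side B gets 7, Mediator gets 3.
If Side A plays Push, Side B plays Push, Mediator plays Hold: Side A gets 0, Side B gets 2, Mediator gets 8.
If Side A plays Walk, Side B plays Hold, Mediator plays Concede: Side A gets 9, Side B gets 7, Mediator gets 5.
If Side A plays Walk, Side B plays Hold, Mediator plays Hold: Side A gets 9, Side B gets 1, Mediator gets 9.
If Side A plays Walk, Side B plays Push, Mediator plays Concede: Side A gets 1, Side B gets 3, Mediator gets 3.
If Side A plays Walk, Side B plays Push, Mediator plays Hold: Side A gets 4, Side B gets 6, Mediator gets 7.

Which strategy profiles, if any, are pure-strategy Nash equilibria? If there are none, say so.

No pure-strategy Nash equilibrium.

For each strategy profile, look for a profitable unilateral deviation.
(Hold, Hold, Concede): Side A can switch to Walk (8 → 9). Not NE.
(Hold, Hold, Hold): Side A can switch to Push (0 → 2). Not NE.
(Hold, Push, Concede): Side B can switch to Hold (4 → 7). Not NE.
(Hold, Push, Hold): Mediator can switch to Concede (0 → 2). Not NE.
(Push, Hold, Concede): Side A can switch to Hold (5 → 8). Not NE.
(Push, Hold, Hold): Side A can switch to Walk (2 → 9). Not NE.
(The remaining 6 profiles each have a profitable deviation by the same check.)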